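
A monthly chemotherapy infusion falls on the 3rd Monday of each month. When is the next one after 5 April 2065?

20 April 2065

April 2065 starts on a Wednesday; its first Monday is the 6th, so the 3rd Monday is the 20th — 20 April 2065.
20 April 2065 is after 5 April 2065, so that is the next one.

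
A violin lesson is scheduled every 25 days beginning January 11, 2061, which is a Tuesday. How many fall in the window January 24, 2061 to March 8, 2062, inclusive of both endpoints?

16

Occurrences land 25·i days after January 11, 2061 for i = 0, 1, 2, …
January 24, 2061 is 13 days after the start; 13 ÷ 25 = 0 remainder 13; since the remainder is 13, round up to i = 1. First occurrence in the window: #2 on February 5, 2061 (1×25 = 25 days in).
March 8, 2062 is 421 days after the start; 421 ÷ 25 = 16 remainder 21. Last occurrence in the window: #17 on February 15, 2062.
Occurrences #2 through #17: 16 in total.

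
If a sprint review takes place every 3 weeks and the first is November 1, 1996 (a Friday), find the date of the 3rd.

December 13, 1996

The 3rd occurrence is 2 intervals after the first: 2 × 21 = 42 days after November 1, 1996.
November has 30 days — 29 days to the end of November leaves 13.
13 days into December → December 13, 1996.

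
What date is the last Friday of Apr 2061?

Apr 2061 begins on a Friday, so the first Friday is Apr 1.
Apr 2061 has 30 days. Adding weeks: 1, 8, 15, 22, 29 — the last one ≤ 30 is the 29th.

Apr 29, 2061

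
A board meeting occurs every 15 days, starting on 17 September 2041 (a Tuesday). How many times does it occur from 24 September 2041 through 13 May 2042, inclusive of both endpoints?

15

Occurrences land 15·i days after 17 September 2041 for i = 0, 1, 2, …
24 September 2041 is 7 days after the start; 7 ÷ 15 = 0 remainder 7; since the remainder is 7, round up to i = 1. First occurrence in the window: #2 on 2 October 2041 (1×15 = 15 days in).
13 May 2042 is 238 days after the start; 238 ÷ 15 = 15 remainder 13. Last occurrence in the window: #16 on 30 April 2042.
Occurrences #2 through #16: 15 in total.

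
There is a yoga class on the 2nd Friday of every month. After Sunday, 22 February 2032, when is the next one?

February 2032 starts on a Sunday; its first Friday is the 6th, so the 2nd Friday is the 13th — 13 February 2032.
That is not after 22 February 2032, so look at March 2032.
March 2032 starts on a Monday; its first Friday is the 5th, so the 2nd Friday is the 12th — 12 March 2032.

12 March 2032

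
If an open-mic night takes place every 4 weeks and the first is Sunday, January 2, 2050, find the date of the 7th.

The 7th occurrence is 6 intervals after the first: 6 × 28 = 168 days after January 2, 2050.
January has 31 days — 29 days to the end of January leaves 139.
February has 28 days (111 left).
March has 31 days (80 left).
April has 30 days (50 left).
May has 31 days (19 left).
19 days into June → June 19, 2050.

June 19, 2050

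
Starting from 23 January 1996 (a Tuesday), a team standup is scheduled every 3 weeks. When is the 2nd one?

The 2nd occurrence is 1 interval after the first: 1 × 21 = 21 days after 23 January 1996.
January has 31 days — 8 days to the end of January leaves 13.
13 days into February → 13 February 1996.

13 February 1996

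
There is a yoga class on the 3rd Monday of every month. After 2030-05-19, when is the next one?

May 2030 starts on a Wednesday; its first Monday is the 6th, so the 3rd Monday is the 20th — 2030-05-20.
2030-05-20 is after 2030-05-19, so that is the next one.

2030-05-20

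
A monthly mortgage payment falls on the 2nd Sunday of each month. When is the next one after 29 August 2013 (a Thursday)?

August 2013 starts on a Thursday; its first Sunday is the 4th, so the 2nd Sunday is the 11th — 11 August 2013.
That is not after 29 August 2013, so look at September 2013.
September 2013 starts on a Sunday; its first Sunday is the 1st, so the 2nd Sunday is the 8th — 8 September 2013.

8 September 2013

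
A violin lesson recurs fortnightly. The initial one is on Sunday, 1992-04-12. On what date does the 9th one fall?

1992-08-02

The 9th occurrence is 8 intervals after the first: 8 × 14 = 112 days after 1992-04-12.
April has 30 days — 18 days to the end of April leaves 94.
May has 31 days (63 left).
June has 30 days (33 left).
July has 31 days (2 left).
2 days into August → 1992-08-02.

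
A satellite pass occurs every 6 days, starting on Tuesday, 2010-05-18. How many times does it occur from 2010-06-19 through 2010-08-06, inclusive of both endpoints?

8

Occurrences land 6·i days after 2010-05-18 for i = 0, 1, 2, …
2010-06-19 is 32 days after the start; 32 ÷ 6 = 5 remainder 2; since the remainder is 2, round up to i = 6. First occurrence in the window: #7 on 2010-06-23 (6×6 = 36 days in).
2010-08-06 is 80 days after the start; 80 ÷ 6 = 13 remainder 2. Last occurrence in the window: #14 on 2010-08-04.
Occurrences #7 through #14: 8 in total.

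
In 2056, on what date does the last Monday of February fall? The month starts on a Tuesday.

February 2056 begins on a Tuesday, so the first Monday is February 7 (6 days later).
February 2056 has 29 days. Adding weeks: 7, 14, 21, 28 — the last one ≤ 29 is the 28th.

2056-02-28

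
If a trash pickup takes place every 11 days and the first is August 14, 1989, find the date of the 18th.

The 18th occurrence is 17 intervals after the first: 17 × 11 = 187 days after August 14, 1989.
August has 31 days — 17 days to the end of August leaves 170.
September has 30 days (140 left).
October has 31 days (109 left).
November has 30 days (79 left).
December has 31 days (48 left).
January has 31 days (17 left).
17 days into February → February 17, 1990.

February 17, 1990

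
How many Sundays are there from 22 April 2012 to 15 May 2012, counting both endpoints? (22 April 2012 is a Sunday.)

4

22 April 2012 is a Sunday; the first Sunday on or after it is 22 April 2012.
From 22 April 2012 to 15 May 2012: 8 + 15 = 23 days (rest of April, May).
23 ÷ 7 = 3 full weeks with remainder 2, so 3 more Sundays after the first → 4.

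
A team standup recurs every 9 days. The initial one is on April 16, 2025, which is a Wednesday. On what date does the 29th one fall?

The 29th occurrence is 28 intervals after the first: 28 × 9 = 252 days after April 16, 2025.
April has 30 days — 14 days to the end of April leaves 238.
May has 31 days (207 left).
June has 30 days (177 left).
July has 31 days (146 left).
August has 31 days (115 left).
September has 30 days (85 left).
October has 31 days (54 left).
November has 30 days (24 left).
24 days into December → December 24, 2025.

December 24, 2025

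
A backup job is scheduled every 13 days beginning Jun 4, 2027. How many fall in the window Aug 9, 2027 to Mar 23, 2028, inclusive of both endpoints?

Occurrences land 13·i days after Jun 4, 2027 for i = 0, 1, 2, …
Aug 9, 2027 is 66 days after the start; 66 ÷ 13 = 5 remainder 1; since the remainder is 1, round up to i = 6. First occurrence in the window: #7 on Aug 21, 2027 (6×13 = 78 days in).
Mar 23, 2028 is 293 days after the start; 293 ÷ 13 = 22 remainder 7. Last occurrence in the window: #23 on Mar 16, 2028.
Occurrences #7 through #23: 17 in total.

17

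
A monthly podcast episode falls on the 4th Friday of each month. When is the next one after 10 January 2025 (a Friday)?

24 January 2025

January 2025 starts on a Wednesday; its first Friday is the 3rd, so the 4th Friday is the 24th — 24 January 2025.
24 January 2025 is after 10 January 2025, so that is the next one.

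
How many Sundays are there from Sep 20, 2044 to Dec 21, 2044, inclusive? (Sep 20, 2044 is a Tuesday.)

13

Sep 20, 2044 is a Tuesday; the first Sunday on or after it is Sep 25, 2044 (5 days later).
From Sep 25, 2044 to Dec 21, 2044: 5 + 31 + 30 + 21 = 87 days (rest of Sep, Oct, Nov, Dec).
87 ÷ 7 = 12 full weeks with remainder 3, so 12 more Sundays after the first → 13.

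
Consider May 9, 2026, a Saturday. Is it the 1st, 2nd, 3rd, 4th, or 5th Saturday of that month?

2nd

Day 9 falls in week ⌈9/7⌉ of the month.
Days 1–7 hold the 1st Saturday, 8–14 the 2nd, 15–21 the 3rd, 22–28 the 4th, 29–31 the 5th.
9 is in the range for the 2nd.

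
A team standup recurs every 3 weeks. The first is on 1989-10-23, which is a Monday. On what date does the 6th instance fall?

1990-02-05

The 6th occurrence is 5 intervals after the first: 5 × 21 = 105 days after 1989-10-23.
October has 31 days — 8 days to the end of October leaves 97.
November has 30 days (67 left).
December has 31 days (36 left).
January has 31 days (5 left).
5 days into February → 1990-02-05.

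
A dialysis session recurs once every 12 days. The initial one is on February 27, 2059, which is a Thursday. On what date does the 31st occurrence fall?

The 31st occurrence is 30 intervals after the first: 30 × 12 = 360 days after February 27, 2059.
February has 28 days — 1 day to the end of February leaves 359.
March has 31 days (328 left).
April has 30 days (298 left).
May has 31 days (267 left).
June has 30 days (237 left).
July has 31 days (206 left).
August has 31 days (175 left).
September has 30 days (145 left).
October has 31 days (114 left).
November has 30 days (84 left).
December has 31 days (53 left).
January has 31 days (22 left).
22 days into February → February 22, 2060.

February 22, 2060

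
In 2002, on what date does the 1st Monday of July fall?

The first Monday of July 2002 is July 1.

1 July 2002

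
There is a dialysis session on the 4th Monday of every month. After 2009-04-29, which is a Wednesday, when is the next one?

2009-05-25

April 2009 starts on a Wednesday; its first Monday is the 6th, so the 4th Monday is the 27th — 2009-04-27.
That is not after 2009-04-29, so look at May 2009.
May 2009 starts on a Friday; its first Monday is the 4th, so the 4th Monday is the 25th — 2009-05-25.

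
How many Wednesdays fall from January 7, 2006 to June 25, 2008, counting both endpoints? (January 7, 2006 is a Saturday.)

January 7, 2006 is a Saturday; the first Wednesday on or after it is January 11, 2006 (4 days later).
From January 11, 2006 to June 25, 2008: 354 + 365 + 177 = 896 days (rest of 2006, 2007, to June 25, 2008 in 2008).
896 ÷ 7 = 128 full weeks with remainder 0, so 128 more Wednesdays after the first → 129.

129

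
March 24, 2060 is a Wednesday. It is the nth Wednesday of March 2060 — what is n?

4th

Day 24 falls in week ⌈24/7⌉ of the month.
Days 1–7 hold the 1st Wednesday, 8–14 the 2nd, 15–21 the 3rd, 22–28 the 4th, 29–31 the 5th.
24 is in the range for the 4th.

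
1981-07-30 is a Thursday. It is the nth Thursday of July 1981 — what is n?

5th

Day 30 falls in week ⌈30/7⌉ of the month.
Days 1–7 hold the 1st Thursday, 8–14 the 2nd, 15–21 the 3rd, 22–28 the 4th, 29–31 the 5th.
30 is in the range for the 5th.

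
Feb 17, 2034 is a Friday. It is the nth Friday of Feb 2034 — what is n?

3rd

Day 17 falls in week ⌈17/7⌉ of the month.
Days 1–7 hold the 1st Friday, 8–14 the 2nd, 15–21 the 3rd, 22–28 the 4th, 29–31 the 5th.
17 is in the range for the 3rd.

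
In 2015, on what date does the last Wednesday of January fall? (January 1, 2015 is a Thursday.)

January 28, 2015

January 2015 begins on a Thursday, so the first Wednesday is January 7 (6 days later).
January 2015 has 31 days. Adding weeks: 7, 14, 21, 28 — the last one ≤ 31 is the 28th.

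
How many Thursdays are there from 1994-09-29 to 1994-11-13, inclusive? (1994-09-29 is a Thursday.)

7

1994-09-29 is a Thursday; the first Thursday on or after it is 1994-09-29.
From 1994-09-29 to 1994-11-13: 1 + 31 + 13 = 45 days (rest of September, October, November).
45 ÷ 7 = 6 full weeks with remainder 3, so 6 more Thursdays after the first → 7.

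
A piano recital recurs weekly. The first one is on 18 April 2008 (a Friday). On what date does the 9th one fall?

13 June 2008

The 9th occurrence is 8 intervals after the first: 8 × 7 = 56 days after 18 April 2008.
April has 30 days — 12 days to the end of April leaves 44.
May has 31 days (13 left).
13 days into June → 13 June 2008.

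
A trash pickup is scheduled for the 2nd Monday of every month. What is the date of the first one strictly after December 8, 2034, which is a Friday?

December 11, 2034

December 2034 starts on a Friday; its first Monday is the 4th, so the 2nd Monday is the 11th — December 11, 2034.
December 11, 2034 is after December 8, 2034, so that is the next one.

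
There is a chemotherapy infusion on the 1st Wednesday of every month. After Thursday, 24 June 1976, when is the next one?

June 1976 starts on a Tuesday, so its 1st Wednesday is 2 June 1976 (1 day in).
That is not after 24 June 1976, so look at July 1976.
July 1976 starts on a Thursday, so its 1st Wednesday is 7 July 1976 (6 days in).

7 July 1976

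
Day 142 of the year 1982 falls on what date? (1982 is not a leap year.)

January has 31 days (142 − 31 = 111 remain).
February has 28 days (111 − 28 = 83 remain).
March has 31 days (83 − 31 = 52 remain).
April has 30 days (52 − 30 = 22 remain).
22 into May → May 22.

22 May 1982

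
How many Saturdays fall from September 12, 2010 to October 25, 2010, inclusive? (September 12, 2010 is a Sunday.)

6

September 12, 2010 is a Sunday; the first Saturday on or after it is September 18, 2010 (6 days later).
From September 18, 2010 to October 25, 2010: 12 + 25 = 37 days (rest of September, October).
37 ÷ 7 = 5 full weeks with remainder 2, so 5 more Saturdays after the first → 6.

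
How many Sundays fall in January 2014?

4

January 1, 2014 is a Wednesday; the first Sunday on or after it is January 5, 2014 (4 days later).
From January 5, 2014 to January 31, 2014 is 31 − 5 = 26 days.
26 ÷ 7 = 3 full weeks with remainder 5, so 3 more Sundays after the first → 4.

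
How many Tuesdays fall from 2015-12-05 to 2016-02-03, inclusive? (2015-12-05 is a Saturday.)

9

2015-12-05 is a Saturday; the first Tuesday on or after it is 2015-12-08 (3 days later).
From 2015-12-08 to 2016-02-03: 23 + 31 + 3 = 57 days (rest of December, January, February).
57 ÷ 7 = 8 full weeks with remainder 1, so 8 more Tuesdays after the first → 9.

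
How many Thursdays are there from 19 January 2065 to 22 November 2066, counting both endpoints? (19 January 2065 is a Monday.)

96

19 January 2065 is a Monday; the first Thursday on or after it is 22 January 2065 (3 days later).
From 22 January 2065 to 22 November 2066: 343 + 326 = 669 days (rest of 2065, to 22 November 2066 in 2066).
669 ÷ 7 = 95 full weeks with remainder 4, so 95 more Thursdays after the first → 96.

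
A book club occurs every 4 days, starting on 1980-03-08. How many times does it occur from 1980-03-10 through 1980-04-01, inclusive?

Occurrences land 4·i days after 1980-03-08 for i = 0, 1, 2, …
1980-03-10 is 2 days after the start; 2 ÷ 4 = 0 remainder 2; since the remainder is 2, round up to i = 1. First occurrence in the window: #2 on 1980-03-12 (1×4 = 4 days in).
1980-04-01 is 24 days after the start; 24 ÷ 4 = 6 remainder 0. Last occurrence in the window: #7 on 1980-04-01.
Occurrences #2 through #7: 6 in total.

6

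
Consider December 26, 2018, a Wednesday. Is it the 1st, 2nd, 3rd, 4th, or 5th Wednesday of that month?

Day 26 falls in week ⌈26/7⌉ of the month.
Days 1–7 hold the 1st Wednesday, 8–14 the 2nd, 15–21 the 3rd, 22–28 the 4th, 29–31 the 5th.
26 is in the range for the 4th.

4th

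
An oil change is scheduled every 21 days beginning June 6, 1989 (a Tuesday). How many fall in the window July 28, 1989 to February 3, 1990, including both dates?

Occurrences land 21·i days after June 6, 1989 for i = 0, 1, 2, …
July 28, 1989 is 52 days after the start; 52 ÷ 21 = 2 remainder 10; since the remainder is 10, round up to i = 3. First occurrence in the window: #4 on August 8, 1989 (3×21 = 63 days in).
February 3, 1990 is 242 days after the start; 242 ÷ 21 = 11 remainder 11. Last occurrence in the window: #12 on January 23, 1990.
Occurrences #4 through #12: 9 in total.

9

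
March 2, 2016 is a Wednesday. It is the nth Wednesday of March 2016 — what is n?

Day 2 falls in week ⌈2/7⌉ of the month.
Days 1–7 hold the 1st Wednesday, 8–14 the 2nd, 15–21 the 3rd, 22–28 the 4th, 29–31 the 5th.
2 is in the range for the 1st.

1st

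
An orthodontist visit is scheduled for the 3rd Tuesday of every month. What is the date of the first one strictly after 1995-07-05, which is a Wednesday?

July 1995 starts on a Saturday; its first Tuesday is the 4th, so the 3rd Tuesday is the 18th — 1995-07-18.
1995-07-18 is after 1995-07-05, so that is the next one.

1995-07-18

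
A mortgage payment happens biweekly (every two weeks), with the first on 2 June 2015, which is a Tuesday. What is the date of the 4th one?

14 July 2015

The 4th occurrence is 3 intervals after the first: 3 × 14 = 42 days after 2 June 2015.
June has 30 days — 28 days to the end of June leaves 14.
14 days into July → 14 July 2015.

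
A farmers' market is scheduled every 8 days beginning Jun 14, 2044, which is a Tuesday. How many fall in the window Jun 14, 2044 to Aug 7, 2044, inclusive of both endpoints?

7

Occurrences land 8·i days after Jun 14, 2044 for i = 0, 1, 2, …
The window opens on the start date, so the first occurrence inside is #1 on Jun 14, 2044.
Aug 7, 2044 is 54 days after the start; 54 ÷ 8 = 6 remainder 6. Last occurrence in the window: #7 on Aug 1, 2044.
Occurrences #1 through #7: 7 in total.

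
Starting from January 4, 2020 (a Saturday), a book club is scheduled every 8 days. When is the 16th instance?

The 16th occurrence is 15 intervals after the first: 15 × 8 = 120 days after January 4, 2020.
January has 31 days — 27 days to the end of January leaves 93.
February has 29 days (64 left).
March has 31 days (33 left).
April has 30 days (3 left).
3 days into May → May 3, 2020.

May 3, 2020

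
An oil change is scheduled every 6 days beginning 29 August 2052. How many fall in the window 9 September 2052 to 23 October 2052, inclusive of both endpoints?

8

Occurrences land 6·i days after 29 August 2052 for i = 0, 1, 2, …
9 September 2052 is 11 days after the start; 11 ÷ 6 = 1 remainder 5; since the remainder is 5, round up to i = 2. First occurrence in the window: #3 on 10 September 2052 (2×6 = 12 days in).
23 October 2052 is 55 days after the start; 55 ÷ 6 = 9 remainder 1. Last occurrence in the window: #10 on 22 October 2052.
Occurrences #3 through #10: 8 in total.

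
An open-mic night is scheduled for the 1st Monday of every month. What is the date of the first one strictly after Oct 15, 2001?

Nov 5, 2001

Oct 2001 starts on a Monday, so its 1st Monday is Oct 1, 2001.
That is not after Oct 15, 2001, so look at Nov 2001.
Nov 2001 starts on a Thursday, so its 1st Monday is Nov 5, 2001 (4 days in).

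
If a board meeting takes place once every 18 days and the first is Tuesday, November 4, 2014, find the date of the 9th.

The 9th occurrence is 8 intervals after the first: 8 × 18 = 144 days after November 4, 2014.
November has 30 days — 26 days to the end of November leaves 118.
December has 31 days (87 left).
January has 31 days (56 left).
February has 28 days (28 left).
28 days into March → March 28, 2015.

March 28, 2015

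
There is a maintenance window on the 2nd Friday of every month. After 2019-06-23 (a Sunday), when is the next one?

2019-07-12

June 2019 starts on a Saturday; its first Friday is the 7th, so the 2nd Friday is the 14th — 2019-06-14.
That is not after 2019-06-23, so look at July 2019.
July 2019 starts on a Monday; its first Friday is the 5th, so the 2nd Friday is the 12th — 2019-07-12.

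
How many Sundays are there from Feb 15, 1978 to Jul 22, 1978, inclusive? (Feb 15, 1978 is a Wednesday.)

22

Feb 15, 1978 is a Wednesday; the first Sunday on or after it is Feb 19, 1978 (4 days later).
From Feb 19, 1978 to Jul 22, 1978: 9 + 31 + 30 + 31 + 30 + 22 = 153 days (rest of Feb, Mar, Apr, May, Jun, Jul).
153 ÷ 7 = 21 full weeks with remainder 6, so 21 more Sundays after the first → 22.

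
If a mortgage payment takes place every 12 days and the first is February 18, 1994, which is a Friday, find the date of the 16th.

August 17, 1994

The 16th occurrence is 15 intervals after the first: 15 × 12 = 180 days after February 18, 1994.
February has 28 days — 10 days to the end of February leaves 170.
March has 31 days (139 left).
April has 30 days (109 left).
May has 31 days (78 left).
June has 30 days (48 left).
July has 31 days (17 left).
17 days into August → August 17, 1994.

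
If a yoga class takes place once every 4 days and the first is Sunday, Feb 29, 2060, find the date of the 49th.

The 49th occurrence is 48 intervals after the first: 48 × 4 = 192 days after Feb 29, 2060.
Feb has 29 days — 0 days to the end of Feb leaves 192.
Mar has 31 days (161 left).
Apr has 30 days (131 left).
May has 31 days (100 left).
Jun has 30 days (70 left).
Jul has 31 days (39 left).
Aug has 31 days (8 left).
8 days into Sep → Sep 8, 2060.

Sep 8, 2060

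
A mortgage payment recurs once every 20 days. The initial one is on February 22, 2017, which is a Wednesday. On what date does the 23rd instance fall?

May 8, 2018

The 23rd occurrence is 22 intervals after the first: 22 × 20 = 440 days after February 22, 2017.
February has 28 days — 6 days to the end of February leaves 434.
From end of February to end of 2017 is 306 days (128 left).
January has 31 days (97 left).
February has 28 days (69 left).
March has 31 days (38 left).
April has 30 days (8 left).
8 days into May → May 8, 2018.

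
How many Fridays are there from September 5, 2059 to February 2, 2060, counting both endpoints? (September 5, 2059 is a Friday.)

22

September 5, 2059 is a Friday; the first Friday on or after it is September 5, 2059.
From September 5, 2059 to February 2, 2060: 25 + 31 + 30 + 31 + 31 + 2 = 150 days (rest of September, October, November, December, January, February).
150 ÷ 7 = 21 full weeks with remainder 3, so 21 more Fridays after the first → 22.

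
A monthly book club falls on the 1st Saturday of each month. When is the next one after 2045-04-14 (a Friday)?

April 2045 starts on a Saturday, so its 1st Saturday is 2045-04-01.
That is not after 2045-04-14, so look at May 2045.
May 2045 starts on a Monday, so its 1st Saturday is 2045-05-06 (5 days in).

2045-05-06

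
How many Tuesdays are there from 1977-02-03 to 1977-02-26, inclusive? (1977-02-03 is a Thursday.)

3

1977-02-03 is a Thursday; the first Tuesday on or after it is 1977-02-08 (5 days later).
From 1977-02-08 to 1977-02-26 is 26 − 8 = 18 days.
18 ÷ 7 = 2 full weeks with remainder 4, so 2 more Tuesdays after the first → 3.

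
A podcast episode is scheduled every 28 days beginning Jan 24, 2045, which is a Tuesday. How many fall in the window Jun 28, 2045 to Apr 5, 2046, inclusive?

10

Occurrences land 28·i days after Jan 24, 2045 for i = 0, 1, 2, …
Jun 28, 2045 is 155 days after the start; 155 ÷ 28 = 5 remainder 15; since the remainder is 15, round up to i = 6. First occurrence in the window: #7 on Jul 11, 2045 (6×28 = 168 days in).
Apr 5, 2046 is 436 days after the start; 436 ÷ 28 = 15 remainder 16. Last occurrence in the window: #16 on Mar 20, 2046.
Occurrences #7 through #16: 10 in total.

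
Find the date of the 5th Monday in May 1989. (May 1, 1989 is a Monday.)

May 1989 begins on a Monday, so the first Monday is May 1.
The 5th Monday is 4 weeks later: 1 + 28 = 29.

29 May 1989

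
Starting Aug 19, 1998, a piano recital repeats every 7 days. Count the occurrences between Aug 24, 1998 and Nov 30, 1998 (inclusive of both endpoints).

Occurrences land 7·i days after Aug 19, 1998 for i = 0, 1, 2, …
Aug 24, 1998 is 5 days after the start; 5 ÷ 7 = 0 remainder 5; since the remainder is 5, round up to i = 1. First occurrence in the window: #2 on Aug 26, 1998 (1×7 = 7 days in).
Nov 30, 1998 is 103 days after the start; 103 ÷ 7 = 14 remainder 5. Last occurrence in the window: #15 on Nov 25, 1998.
Occurrences #2 through #15: 14 in total.

14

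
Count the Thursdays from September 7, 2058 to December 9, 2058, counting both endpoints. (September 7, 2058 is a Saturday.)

September 7, 2058 is a Saturday; the first Thursday on or after it is September 12, 2058 (5 days later).
From September 12, 2058 to December 9, 2058: 18 + 31 + 30 + 9 = 88 days (rest of September, October, November, December).
88 ÷ 7 = 12 full weeks with remainder 4, so 12 more Thursdays after the first → 13.

13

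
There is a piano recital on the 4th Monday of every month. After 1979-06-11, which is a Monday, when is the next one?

June 1979 starts on a Friday; its first Monday is the 4th, so the 4th Monday is the 25th — 1979-06-25.
1979-06-25 is after 1979-06-11, so that is the next one.

1979-06-25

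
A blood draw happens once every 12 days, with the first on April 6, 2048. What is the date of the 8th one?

June 29, 2048

The 8th occurrence is 7 intervals after the first: 7 × 12 = 84 days after April 6, 2048.
April has 30 days — 24 days to the end of April leaves 60.
May has 31 days (29 left).
29 days into June → June 29, 2048.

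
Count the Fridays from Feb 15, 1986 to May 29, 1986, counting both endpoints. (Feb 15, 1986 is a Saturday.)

Feb 15, 1986 is a Saturday; the first Friday on or after it is Feb 21, 1986 (6 days later).
From Feb 21, 1986 to May 29, 1986: 7 + 31 + 30 + 29 = 97 days (rest of Feb, Mar, Apr, May).
97 ÷ 7 = 13 full weeks with remainder 6, so 13 more Fridays after the first → 14.

14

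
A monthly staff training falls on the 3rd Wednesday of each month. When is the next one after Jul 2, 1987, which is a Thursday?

Jul 15, 1987

Jul 1987 starts on a Wednesday; its first Wednesday is the 1st, so the 3rd Wednesday is the 15th — Jul 15, 1987.
Jul 15, 1987 is after Jul 2, 1987, so that is the next one.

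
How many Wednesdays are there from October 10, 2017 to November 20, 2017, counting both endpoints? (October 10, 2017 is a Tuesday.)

October 10, 2017 is a Tuesday; the first Wednesday on or after it is October 11, 2017 (1 day later).
From October 11, 2017 to November 20, 2017: 20 + 20 = 40 days (rest of October, November).
40 ÷ 7 = 5 full weeks with remainder 5, so 5 more Wednesdays after the first → 6.

6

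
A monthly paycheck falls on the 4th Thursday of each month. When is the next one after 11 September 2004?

23 September 2004

September 2004 starts on a Wednesday; its first Thursday is the 2nd, so the 4th Thursday is the 23rd — 23 September 2004.
23 September 2004 is after 11 September 2004, so that is the next one.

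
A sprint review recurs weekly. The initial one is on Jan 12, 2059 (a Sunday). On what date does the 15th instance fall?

Apr 20, 2059

The 15th occurrence is 14 intervals after the first: 14 × 7 = 98 days after Jan 12, 2059.
Jan has 31 days — 19 days to the end of Jan leaves 79.
Feb has 28 days (51 left).
Mar has 31 days (20 left).
20 days into Apr → Apr 20, 2059.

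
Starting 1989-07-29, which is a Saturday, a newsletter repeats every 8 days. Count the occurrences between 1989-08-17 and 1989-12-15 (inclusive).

Occurrences land 8·i days after 1989-07-29 for i = 0, 1, 2, …
1989-08-17 is 19 days after the start; 19 ÷ 8 = 2 remainder 3; since the remainder is 3, round up to i = 3. First occurrence in the window: #4 on 1989-08-22 (3×8 = 24 days in).
1989-12-15 is 139 days after the start; 139 ÷ 8 = 17 remainder 3. Last occurrence in the window: #18 on 1989-12-12.
Occurrences #4 through #18: 15 in total.

15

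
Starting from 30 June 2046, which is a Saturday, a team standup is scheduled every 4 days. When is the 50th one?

12 January 2047

The 50th occurrence is 49 intervals after the first: 49 × 4 = 196 days after 30 June 2046.
June has 30 days — 0 days to the end of June leaves 196.
July has 31 days (165 left).
August has 31 days (134 left).
September has 30 days (104 left).
October has 31 days (73 left).
November has 30 days (43 left).
December has 31 days (12 left).
12 days into January → 12 January 2047.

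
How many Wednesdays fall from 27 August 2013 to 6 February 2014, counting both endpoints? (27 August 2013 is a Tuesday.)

24

27 August 2013 is a Tuesday; the first Wednesday on or after it is 28 August 2013 (1 day later).
From 28 August 2013 to 6 February 2014: 3 + 30 + 31 + 30 + 31 + 31 + 6 = 162 days (rest of August, September, October, November, December, January, February).
162 ÷ 7 = 23 full weeks with remainder 1, so 23 more Wednesdays after the first → 24.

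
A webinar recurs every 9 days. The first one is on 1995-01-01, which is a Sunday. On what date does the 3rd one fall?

1995-01-19

The 3rd occurrence is 2 intervals after the first: 2 × 9 = 18 days after 1995-01-01.
18 days later is 1995-01-19.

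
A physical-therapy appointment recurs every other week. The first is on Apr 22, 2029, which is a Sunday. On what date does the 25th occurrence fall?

The 25th occurrence is 24 intervals after the first: 24 × 14 = 336 days after Apr 22, 2029.
Apr has 30 days — 8 days to the end of Apr leaves 328.
May has 31 days (297 left).
Jun has 30 days (267 left).
Jul has 31 days (236 left).
Aug has 31 days (205 left).
Sep has 30 days (175 left).
Oct has 31 days (144 left).
Nov has 30 days (114 left).
Dec has 31 days (83 left).
Jan has 31 days (52 left).
Feb has 28 days (24 left).
24 days into Mar → Mar 24, 2030.

Mar 24, 2030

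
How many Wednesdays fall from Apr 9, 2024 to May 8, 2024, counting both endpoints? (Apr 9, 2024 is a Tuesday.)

Apr 9, 2024 is a Tuesday; the first Wednesday on or after it is Apr 10, 2024 (1 day later).
From Apr 10, 2024 to May 8, 2024: 20 + 8 = 28 days (rest of Apr, May).
28 ÷ 7 = 4 full weeks with remainder 0, so 4 more Wednesdays after the first → 5.

5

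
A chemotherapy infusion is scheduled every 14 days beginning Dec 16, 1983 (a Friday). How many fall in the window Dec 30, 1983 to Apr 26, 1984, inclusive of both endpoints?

Occurrences land 14·i days after Dec 16, 1983 for i = 0, 1, 2, …
Dec 30, 1983 is 14 days after the start; 14 ÷ 14 = 1 remainder 0. First occurrence in the window: #2 on Dec 30, 1983 (1×14 = 14 days in).
Apr 26, 1984 is 132 days after the start; 132 ÷ 14 = 9 remainder 6. Last occurrence in the window: #10 on Apr 20, 1984.
Occurrences #2 through #10: 9 in total.

9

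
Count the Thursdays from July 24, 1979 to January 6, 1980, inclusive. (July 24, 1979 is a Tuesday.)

24

July 24, 1979 is a Tuesday; the first Thursday on or after it is July 26, 1979 (2 days later).
From July 26, 1979 to January 6, 1980: 5 + 31 + 30 + 31 + 30 + 31 + 6 = 164 days (rest of July, August, September, October, November, December, January).
164 ÷ 7 = 23 full weeks with remainder 3, so 23 more Thursdays after the first → 24.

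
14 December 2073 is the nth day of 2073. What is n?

Days in months before December: 31 + 28 + 31 + 30 + 31 + 30 + 31 + 31 + 30 + 31 + 30 = 334.
Plus 14 days into December → day 348.

348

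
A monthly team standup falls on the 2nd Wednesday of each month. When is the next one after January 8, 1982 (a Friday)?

January 13, 1982

January 1982 starts on a Friday; its first Wednesday is the 6th, so the 2nd Wednesday is the 13th — January 13, 1982.
January 13, 1982 is after January 8, 1982, so that is the next one.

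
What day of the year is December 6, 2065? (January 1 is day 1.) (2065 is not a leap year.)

340

Days in months before December: 31 + 28 + 31 + 30 + 31 + 30 + 31 + 31 + 30 + 31 + 30 = 334.
Plus 6 days into December → day 340.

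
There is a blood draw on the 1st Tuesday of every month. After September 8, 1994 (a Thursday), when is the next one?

September 1994 starts on a Thursday, so its 1st Tuesday is September 6, 1994 (5 days in).
That is not after September 8, 1994, so look at October 1994.
October 1994 starts on a Saturday, so its 1st Tuesday is October 4, 1994 (3 days in).

October 4, 1994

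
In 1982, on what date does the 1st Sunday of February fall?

The first Sunday of February 1982 is February 7.

1982-02-07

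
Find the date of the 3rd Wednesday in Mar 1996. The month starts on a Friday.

Mar 1996 begins on a Friday, so the first Wednesday is Mar 6 (5 days later).
The 3rd Wednesday is 2 weeks later: 6 + 14 = 20.

Mar 20, 1996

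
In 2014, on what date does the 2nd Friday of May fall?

May 9, 2014

May 2014 begins on a Thursday, so the first Friday is May 2 (1 day later).
The 2nd Friday is 1 weeks later: 2 + 7 = 9.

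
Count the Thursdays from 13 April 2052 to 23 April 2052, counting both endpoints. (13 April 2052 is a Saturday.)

13 April 2052 is a Saturday; the first Thursday on or after it is 18 April 2052 (5 days later).
From 18 April 2052 to 23 April 2052 is 23 − 18 = 5 days.
5 ÷ 7 = 0 full weeks with remainder 5, so 0 more Thursdays after the first → 1.

1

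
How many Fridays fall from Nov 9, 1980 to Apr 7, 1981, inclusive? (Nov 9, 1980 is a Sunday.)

21

Nov 9, 1980 is a Sunday; the first Friday on or after it is Nov 14, 1980 (5 days later).
From Nov 14, 1980 to Apr 7, 1981: 16 + 31 + 31 + 28 + 31 + 7 = 144 days (rest of Nov, Dec, Jan, Feb, Mar, Apr).
144 ÷ 7 = 20 full weeks with remainder 4, so 20 more Fridays after the first → 21.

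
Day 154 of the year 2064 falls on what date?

2 June 2064

January has 31 days (154 − 31 = 123 remain).
February has 29 days (123 − 29 = 94 remain).
March has 31 days (94 − 31 = 63 remain).
April has 30 days (63 − 30 = 33 remain).
May has 31 days (33 − 31 = 2 remain).
2 into June → June 2.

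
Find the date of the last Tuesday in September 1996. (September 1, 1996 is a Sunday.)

September 1996 begins on a Sunday, so the first Tuesday is September 3 (2 days later).
September 1996 has 30 days. Adding weeks: 3, 10, 17, 24 — the last one ≤ 30 is the 24th.

24 September 1996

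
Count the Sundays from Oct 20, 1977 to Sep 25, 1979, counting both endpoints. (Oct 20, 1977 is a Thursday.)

Oct 20, 1977 is a Thursday; the first Sunday on or after it is Oct 23, 1977 (3 days later).
From Oct 23, 1977 to Sep 25, 1979: 69 + 365 + 268 = 702 days (rest of 1977, 1978, to Sep 25, 1979 in 1979).
702 ÷ 7 = 100 full weeks with remainder 2, so 100 more Sundays after the first → 101.

101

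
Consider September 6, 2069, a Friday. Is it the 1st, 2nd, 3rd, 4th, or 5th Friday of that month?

1st

Day 6 falls in week ⌈6/7⌉ of the month.
Days 1–7 hold the 1st Friday, 8–14 the 2nd, 15–21 the 3rd, 22–28 the 4th, 29–31 the 5th.
6 is in the range for the 1st.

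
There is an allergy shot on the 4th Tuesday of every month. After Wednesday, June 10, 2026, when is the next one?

June 23, 2026

June 2026 starts on a Monday; its first Tuesday is the 2nd, so the 4th Tuesday is the 23rd — June 23, 2026.
June 23, 2026 is after June 10, 2026, so that is the next one.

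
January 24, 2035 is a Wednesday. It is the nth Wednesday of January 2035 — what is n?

4th

Day 24 falls in week ⌈24/7⌉ of the month.
Days 1–7 hold the 1st Wednesday, 8–14 the 2nd, 15–21 the 3rd, 22–28 the 4th, 29–31 the 5th.
24 is in the range for the 4th.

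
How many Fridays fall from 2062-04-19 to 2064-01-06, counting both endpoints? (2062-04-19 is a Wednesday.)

90

2062-04-19 is a Wednesday; the first Friday on or after it is 2062-04-21 (2 days later).
From 2062-04-21 to 2064-01-06: 254 + 365 + 6 = 625 days (rest of 2062, 2063, to 2064-01-06 in 2064).
625 ÷ 7 = 89 full weeks with remainder 2, so 89 more Fridays after the first → 90.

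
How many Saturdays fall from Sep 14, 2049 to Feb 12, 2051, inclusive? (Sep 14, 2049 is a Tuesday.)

Sep 14, 2049 is a Tuesday; the first Saturday on or after it is Sep 18, 2049 (4 days later).
From Sep 18, 2049 to Feb 12, 2051: 104 + 365 + 43 = 512 days (rest of 2049, 2050, to Feb 12, 2051 in 2051).
512 ÷ 7 = 73 full weeks with remainder 1, so 73 more Saturdays after the first → 74.

74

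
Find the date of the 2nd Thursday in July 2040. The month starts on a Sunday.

July 2040 begins on a Sunday, so the first Thursday is July 5 (4 days later).
The 2nd Thursday is 1 weeks later: 5 + 7 = 12.

July 12, 2040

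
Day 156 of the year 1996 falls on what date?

Jan has 31 days (156 − 31 = 125 remain).
Feb has 29 days (125 − 29 = 96 remain).
Mar has 31 days (96 − 31 = 65 remain).
Apr has 30 days (65 − 30 = 35 remain).
May has 31 days (35 − 31 = 4 remain).
4 into Jun → Jun 4.

Jun 4, 1996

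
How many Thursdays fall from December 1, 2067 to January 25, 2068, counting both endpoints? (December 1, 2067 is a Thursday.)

December 1, 2067 is a Thursday; the first Thursday on or after it is December 1, 2067.
From December 1, 2067 to January 25, 2068: 30 + 25 = 55 days (rest of December, January).
55 ÷ 7 = 7 full weeks with remainder 6, so 7 more Thursdays after the first → 8.

8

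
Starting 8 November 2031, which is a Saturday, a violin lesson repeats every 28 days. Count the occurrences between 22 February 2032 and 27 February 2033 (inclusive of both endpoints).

14

Occurrences land 28·i days after 8 November 2031 for i = 0, 1, 2, …
22 February 2032 is 106 days after the start; 106 ÷ 28 = 3 remainder 22; since the remainder is 22, round up to i = 4. First occurrence in the window: #5 on 28 February 2032 (4×28 = 112 days in).
27 February 2033 is 477 days after the start; 477 ÷ 28 = 17 remainder 1. Last occurrence in the window: #18 on 26 February 2033.
Occurrences #5 through #18: 14 in total.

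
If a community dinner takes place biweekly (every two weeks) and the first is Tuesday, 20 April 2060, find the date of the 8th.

The 8th occurrence is 7 intervals after the first: 7 × 14 = 98 days after 20 April 2060.
April has 30 days — 10 days to the end of April leaves 88.
May has 31 days (57 left).
June has 30 days (27 left).
27 days into July → 27 July 2060.

27 July 2060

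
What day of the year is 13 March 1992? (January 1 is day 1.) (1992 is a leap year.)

Days in months before March: 31 + 29 = 60.
Plus 13 days into March → day 73.

73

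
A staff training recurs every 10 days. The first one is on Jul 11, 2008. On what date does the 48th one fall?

Oct 24, 2009

The 48th occurrence is 47 intervals after the first: 47 × 10 = 470 days after Jul 11, 2008.
Jul has 31 days — 20 days to the end of Jul leaves 450.
From end of Jul to end of 2008 is 153 days (297 left).
Jan has 31 days (266 left).
Feb has 28 days (238 left).
Mar has 31 days (207 left).
Apr has 30 days (177 left).
May has 31 days (146 left).
Jun has 30 days (116 left).
Jul has 31 days (85 left).
Aug has 31 days (54 left).
Sep has 30 days (24 left).
24 days into Oct → Oct 24, 2009.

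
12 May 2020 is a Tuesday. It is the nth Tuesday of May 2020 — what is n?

2nd

Day 12 falls in week ⌈12/7⌉ of the month.
Days 1–7 hold the 1st Tuesday, 8–14 the 2nd, 15–21 the 3rd, 22–28 the 4th, 29–31 the 5th.
12 is in the range for the 2nd.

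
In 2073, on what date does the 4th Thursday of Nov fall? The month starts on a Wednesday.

Nov 23, 2073

Nov 2073 begins on a Wednesday, so the first Thursday is Nov 2 (1 day later).
The 4th Thursday is 3 weeks later: 2 + 21 = 23.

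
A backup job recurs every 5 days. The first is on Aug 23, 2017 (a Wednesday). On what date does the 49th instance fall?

The 49th occurrence is 48 intervals after the first: 48 × 5 = 240 days after Aug 23, 2017.
Aug has 31 days — 8 days to the end of Aug leaves 232.
Sep has 30 days (202 left).
Oct has 31 days (171 left).
Nov has 30 days (141 left).
Dec has 31 days (110 left).
Jan has 31 days (79 left).
Feb has 28 days (51 left).
Mar has 31 days (20 left).
20 days into Apr → Apr 20, 2018.

Apr 20, 2018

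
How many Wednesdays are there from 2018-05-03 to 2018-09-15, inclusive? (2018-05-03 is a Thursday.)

19

2018-05-03 is a Thursday; the first Wednesday on or after it is 2018-05-09 (6 days later).
From 2018-05-09 to 2018-09-15: 22 + 30 + 31 + 31 + 15 = 129 days (rest of May, June, July, August, September).
129 ÷ 7 = 18 full weeks with remainder 3, so 18 more Wednesdays after the first → 19.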